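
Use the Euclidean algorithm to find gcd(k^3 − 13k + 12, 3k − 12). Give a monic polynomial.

Apply the Euclidean algorithm:
  k^3 − 13k + 12 = ((1/3)k^2 + (4/3)k + 1)(3k − 12) + (24)
  3k − 12 = ((1/8)k − 1/2)(24) + (0)
The last nonzero remainder is the constant 24, so the polynomials are coprime and gcd = 1.

1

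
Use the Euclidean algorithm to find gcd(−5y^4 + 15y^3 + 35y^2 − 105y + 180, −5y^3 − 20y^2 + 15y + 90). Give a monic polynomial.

Repeated division with remainder:
  −5y^4 + 15y^3 + 35y^2 − 105y + 180 = (y − 7)(−5y^3 − 20y^2 + 15y + 90) + (−120y^2 − 90y + 810)
  −5y^3 − 20y^2 + 15y + 90 = ((1/24)y + 13/96)(−120y^2 − 90y + 810) + (−(105/16)y − 315/16)
  −120y^2 − 90y + 810 = ((128/7)y − 288/7)(−(105/16)y − 315/16) + (0)
Last nonzero remainder: −(105/16)y − 315/16. Dividing through by −105/16 gives the monic gcd y + 3.

y + 3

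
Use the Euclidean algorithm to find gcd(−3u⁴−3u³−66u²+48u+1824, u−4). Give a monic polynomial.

u−4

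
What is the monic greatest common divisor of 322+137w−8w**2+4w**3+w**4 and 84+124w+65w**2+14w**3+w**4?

14+9w+w**2

Repeated division with remainder:
  w**4+4w**3−8w**2+137w+322 = (w**4+14w**3+65w**2+124w+84) + (−10w**3−73w**2+13w+238)
  w**4+14w**3+65w**2+124w+84 = (−(1/10)w−67/100)(−10w**3−73w**2+13w+238) + ((1739/100)w**2+(15651/100)w+12173/50)
  −10w**3−73w**2+13w+238 = (−(1000/1739)w+1700/1739)((1739/100)w**2+(15651/100)w+12173/50) + (0)
Last nonzero remainder: (1739/100)w**2+(15651/100)w+12173/50. Dividing through by 1739/100 gives the monic gcd w**2+9w+14.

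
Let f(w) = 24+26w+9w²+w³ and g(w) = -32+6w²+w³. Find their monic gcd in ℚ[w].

By polynomial division,
  w³+9w²+26w+24 = (w³+6w²-32) + (3w²+26w+56)
  w³+6w²-32 = ((1/3)w-8/9)(3w²+26w+56) + ((40/9)w+160/9)
  3w²+26w+56 = ((27/40)w+63/20)((40/9)w+160/9) + (0)
Last nonzero remainder: (40/9)w+160/9. Dividing through by 40/9 gives the monic gcd w+4.

4+w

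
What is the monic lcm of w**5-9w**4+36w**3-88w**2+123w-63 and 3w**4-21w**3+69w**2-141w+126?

w**6-11w**5+54w**4-160w**3+299w**2-309w+126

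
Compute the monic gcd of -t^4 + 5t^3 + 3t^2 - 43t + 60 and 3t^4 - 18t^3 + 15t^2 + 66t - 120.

Repeated division with remainder:
  -t^4 + 5t^3 + 3t^2 - 43t + 60 = (-1/3)(3t^4 - 18t^3 + 15t^2 + 66t - 120) + (-t^3 + 8t^2 - 21t + 20)
  3t^4 - 18t^3 + 15t^2 + 66t - 120 = (-3t - 6)(-t^3 + 8t^2 - 21t + 20) + (0)
Last nonzero remainder: -t^3 + 8t^2 - 21t + 20. Dividing through by -1 gives the monic gcd t^3 - 8t^2 + 21t - 20.

t^3 - 8t^2 + 21t - 20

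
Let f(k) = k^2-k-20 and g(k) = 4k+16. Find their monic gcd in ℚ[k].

Repeated division with remainder:
  k^2-k-20 = ((1/4)k-5/4)(4k+16) + (0)
Last nonzero remainder: 4k+16. Dividing through by 4 gives the monic gcd k+4.

k+4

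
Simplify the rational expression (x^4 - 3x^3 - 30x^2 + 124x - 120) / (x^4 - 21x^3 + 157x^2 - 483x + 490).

By polynomial division,
  x^4 - 3x^3 - 30x^2 + 124x - 120 = (x^4 - 21x^3 + 157x^2 - 483x + 490) + (18x^3 - 187x^2 + 607x - 610)
  x^4 - 21x^3 + 157x^2 - 483x + 490 = ((1/18)x - 191/324)(18x^3 - 187x^2 + 607x - 610) + ((4225/324)x^2 - (29575/324)x + 21125/162)
  18x^3 - 187x^2 + 607x - 610 = ((5832/4225)x - 19764/4225)((4225/324)x^2 - (29575/324)x + 21125/162) + (0)
Last nonzero remainder: (4225/324)x^2 - (29575/324)x + 21125/162. Dividing through by 4225/324 gives the monic gcd x^2 - 7x + 10.
Cancel x^2 - 7x + 10 from numerator and denominator to get the reduced form.

(x^2 + 4x - 12)/(x^2 - 14x + 49)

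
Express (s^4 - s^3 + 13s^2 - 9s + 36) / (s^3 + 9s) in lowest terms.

(s^2 - s + 4)/(s)

Euclidean algorithm in ℚ[s]:
  s^4 - s^3 + 13s^2 - 9s + 36 = (s - 1)(s^3 + 9s) + (4s^2 + 36)
  s^3 + 9s = ((1/4)s)(4s^2 + 36) + (0)
Last nonzero remainder: 4s^2 + 36. Dividing through by 4 gives the monic gcd s^2 + 9.
Cancel s^2 + 9 from numerator and denominator to get the reduced form.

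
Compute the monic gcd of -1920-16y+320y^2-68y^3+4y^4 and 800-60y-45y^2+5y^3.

Euclidean algorithm in ℚ[y]:
  4y^4-68y^3+320y^2-16y-1920 = ((4/5)y-32/5)(5y^3-45y^2-60y+800) + (80y^2-1040y+3200)
  5y^3-45y^2-60y+800 = ((1/16)y+1/4)(80y^2-1040y+3200) + (0)
Last nonzero remainder: 80y^2-1040y+3200. Dividing through by 80 gives the monic gcd y^2-13y+40.

40-13y+y^2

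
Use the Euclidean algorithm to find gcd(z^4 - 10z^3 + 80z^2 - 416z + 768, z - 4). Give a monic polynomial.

Apply the Euclidean algorithm:
  z^4 - 10z^3 + 80z^2 - 416z + 768 = (z^3 - 6z^2 + 56z - 192)(z - 4) + (0)
The last nonzero remainder z - 4 is already monic.

z - 4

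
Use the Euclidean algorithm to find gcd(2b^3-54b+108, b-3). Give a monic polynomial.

b-3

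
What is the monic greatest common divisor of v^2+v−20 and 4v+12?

Euclidean algorithm in ℚ[v]:
  v^2+v−20 = ((1/4)v−1/2)(4v+12) + (−14)
  4v+12 = (−(2/7)v−6/7)(−14) + (0)
The last nonzero remainder is the constant −14, so the polynomials are coprime and gcd = 1.

1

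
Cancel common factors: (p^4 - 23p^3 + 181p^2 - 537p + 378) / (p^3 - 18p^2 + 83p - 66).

Repeated division with remainder:
  p^4 - 23p^3 + 181p^2 - 537p + 378 = (p - 5)(p^3 - 18p^2 + 83p - 66) + (8p^2 - 56p + 48)
  p^3 - 18p^2 + 83p - 66 = ((1/8)p - 11/8)(8p^2 - 56p + 48) + (0)
Last nonzero remainder: 8p^2 - 56p + 48. Dividing through by 8 gives the monic gcd p^2 - 7p + 6.
Cancel p^2 - 7p + 6 from numerator and denominator to get the reduced form.

(p^2 - 16p + 63)/(p - 11)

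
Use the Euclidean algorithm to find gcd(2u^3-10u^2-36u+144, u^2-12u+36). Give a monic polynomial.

u-6

Apply the Euclidean algorithm:
  2u^3-10u^2-36u+144 = (2u+14)(u^2-12u+36) + (60u-360)
  u^2-12u+36 = ((1/60)u-1/10)(60u-360) + (0)
Last nonzero remainder: 60u-360. Dividing through by 60 gives the monic gcd u-6.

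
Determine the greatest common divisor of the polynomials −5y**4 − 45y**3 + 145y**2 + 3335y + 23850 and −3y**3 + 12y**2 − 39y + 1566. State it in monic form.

y − 9

By polynomial division,
  −5y**4 − 45y**3 + 145y**2 + 3335y + 23850 = ((5/3)y + 65/3)(−3y**3 + 12y**2 − 39y + 1566) + (−50y**2 + 1570y − 10080)
  −3y**3 + 12y**2 − 39y + 1566 = ((3/50)y + 411/250)(−50y**2 + 1570y − 10080) + (−(50382/25)y + 453438/25)
  −50y**2 + 1570y − 10080 = ((625/25191)y − 14000/25191)(−(50382/25)y + 453438/25) + (0)
Last nonzero remainder: −(50382/25)y + 453438/25. Dividing through by −50382/25 gives the monic gcd y − 9.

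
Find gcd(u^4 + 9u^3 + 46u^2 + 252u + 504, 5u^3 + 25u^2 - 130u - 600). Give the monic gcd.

u + 6

Repeated division with remainder:
  u^4 + 9u^3 + 46u^2 + 252u + 504 = ((1/5)u + 4/5)(5u^3 + 25u^2 - 130u - 600) + (52u^2 + 476u + 984)
  5u^3 + 25u^2 - 130u - 600 = ((5/52)u - 135/338)(52u^2 + 476u + 984) + (-(5830/169)u - 34980/169)
  52u^2 + 476u + 984 = (-(4394/2915)u - 13858/2915)(-(5830/169)u - 34980/169) + (0)
Last nonzero remainder: -(5830/169)u - 34980/169. Dividing through by -5830/169 gives the monic gcd u + 6.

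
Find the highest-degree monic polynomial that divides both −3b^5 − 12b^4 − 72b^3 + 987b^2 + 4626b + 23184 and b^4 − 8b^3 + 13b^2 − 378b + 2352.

b^3 − b^2 + 6b − 336

By polynomial division,
  −3b^5 − 12b^4 − 72b^3 + 987b^2 + 4626b + 23184 = (−3b − 36)(b^4 − 8b^3 + 13b^2 − 378b + 2352) + (−321b^3 + 321b^2 − 1926b + 107856)
  b^4 − 8b^3 + 13b^2 − 378b + 2352 = (−(1/321)b + 7/321)(−321b^3 + 321b^2 − 1926b + 107856) + (0)
Last nonzero remainder: −321b^3 + 321b^2 − 1926b + 107856. Dividing through by −321 gives the monic gcd b^3 − b^2 + 6b − 336.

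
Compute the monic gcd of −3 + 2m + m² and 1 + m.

1

Euclidean algorithm in ℚ[m]:
  m² + 2m − 3 = (m + 1)(m + 1) + (−4)
  m + 1 = (−(1/4)m − 1/4)(−4) + (0)
The last nonzero remainder is the constant −4, so the polynomials are coprime and gcd = 1.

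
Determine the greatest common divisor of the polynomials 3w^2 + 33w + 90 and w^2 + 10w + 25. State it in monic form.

Repeated division with remainder:
  3w^2 + 33w + 90 = (3)(w^2 + 10w + 25) + (3w + 15)
  w^2 + 10w + 25 = ((1/3)w + 5/3)(3w + 15) + (0)
Last nonzero remainder: 3w + 15. Dividing through by 3 gives the monic gcd w + 5.

w + 5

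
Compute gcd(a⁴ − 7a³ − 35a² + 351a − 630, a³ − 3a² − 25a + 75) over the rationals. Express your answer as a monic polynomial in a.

a² − 8a + 15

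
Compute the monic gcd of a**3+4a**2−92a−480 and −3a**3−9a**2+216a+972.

By polynomial division,
  a**3+4a**2−92a−480 = (−1/3)(−3a**3−9a**2+216a+972) + (a**2−20a−156)
  −3a**3−9a**2+216a+972 = (−3a−69)(a**2−20a−156) + (−1632a−9792)
  a**2−20a−156 = (−(1/1632)a+13/816)(−1632a−9792) + (0)
Last nonzero remainder: −1632a−9792. Dividing through by −1632 gives the monic gcd a+6.

a+6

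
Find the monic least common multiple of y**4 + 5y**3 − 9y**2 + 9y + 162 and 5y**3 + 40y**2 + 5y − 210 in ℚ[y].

Euclidean algorithm in ℚ[y]:
  y**4 + 5y**3 − 9y**2 + 9y + 162 = ((1/5)y − 3/5)(5y**3 + 40y**2 + 5y − 210) + (14y**2 + 54y + 36)
  5y**3 + 40y**2 + 5y − 210 = ((5/14)y + 145/98)(14y**2 + 54y + 36) + (−(4300/49)y − 12900/49)
  14y**2 + 54y + 36 = (−(343/2150)y − 147/1075)(−(4300/49)y − 12900/49) + (0)
Last nonzero remainder: −(4300/49)y − 12900/49. Dividing through by −4300/49 gives the monic gcd y + 3.
Then lcm(f, g) = f·g / gcd(f, g); expanding and making the result monic gives the answer.

y**6 + 10y**5 + 2y**4 − 106y**3 + 333y**2 + 684y − 2268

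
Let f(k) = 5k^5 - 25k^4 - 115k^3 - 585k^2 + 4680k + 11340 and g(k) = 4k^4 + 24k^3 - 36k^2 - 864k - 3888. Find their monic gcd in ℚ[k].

Apply the Euclidean algorithm:
  5k^5 - 25k^4 - 115k^3 - 585k^2 + 4680k + 11340 = ((5/4)k - 55/4)(4k^4 + 24k^3 - 36k^2 - 864k - 3888) + (260k^3 - 2340k - 42120)
  4k^4 + 24k^3 - 36k^2 - 864k - 3888 = ((1/65)k + 6/65)(260k^3 - 2340k - 42120) + (0)
Last nonzero remainder: 260k^3 - 2340k - 42120. Dividing through by 260 gives the monic gcd k^3 - 9k - 162.

k^3 - 9k - 162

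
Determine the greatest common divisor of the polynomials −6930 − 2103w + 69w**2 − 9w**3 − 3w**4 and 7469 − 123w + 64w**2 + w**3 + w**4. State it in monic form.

Euclidean algorithm in ℚ[w]:
  −3w**4 − 9w**3 + 69w**2 − 2103w − 6930 = (−3)(w**4 + w**3 + 64w**2 − 123w + 7469) + (−6w**3 + 261w**2 − 2472w + 15477)
  w**4 + w**3 + 64w**2 − 123w + 7469 = (−(1/6)w − 89/12)(−6w**3 + 261w**2 − 2472w + 15477) + ((6351/4)w**2 − (31755/2)w + 489027/4)
  −6w**3 + 261w**2 − 2472w + 15477 = (−(8/2117)w + 268/2117)((6351/4)w**2 − (31755/2)w + 489027/4) + (0)
Last nonzero remainder: (6351/4)w**2 − (31755/2)w + 489027/4. Dividing through by 6351/4 gives the monic gcd w**2 − 10w + 77.

77 − 10w + w**2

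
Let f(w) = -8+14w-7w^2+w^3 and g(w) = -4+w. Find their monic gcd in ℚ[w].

By polynomial division,
  w^3-7w^2+14w-8 = (w^2-3w+2)(w-4) + (0)
The last nonzero remainder w-4 is already monic.

-4+w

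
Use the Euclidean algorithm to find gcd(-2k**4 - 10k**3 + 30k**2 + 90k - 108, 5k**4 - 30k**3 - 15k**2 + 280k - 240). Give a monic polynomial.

Euclidean algorithm in ℚ[k]:
  -2k**4 - 10k**3 + 30k**2 + 90k - 108 = (-2/5)(5k**4 - 30k**3 - 15k**2 + 280k - 240) + (-22k**3 + 24k**2 + 202k - 204)
  5k**4 - 30k**3 - 15k**2 + 280k - 240 = (-(5/22)k + 135/121)(-22k**3 + 24k**2 + 202k - 204) + ((500/121)k**2 + (1000/121)k - 1500/121)
  -22k**3 + 24k**2 + 202k - 204 = (-(1331/250)k + 2057/125)((500/121)k**2 + (1000/121)k - 1500/121) + (0)
Last nonzero remainder: (500/121)k**2 + (1000/121)k - 1500/121. Dividing through by 500/121 gives the monic gcd k**2 + 2k - 3.

k**2 + 2k - 3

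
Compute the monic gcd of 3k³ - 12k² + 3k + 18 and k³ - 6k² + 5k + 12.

k² - 2k - 3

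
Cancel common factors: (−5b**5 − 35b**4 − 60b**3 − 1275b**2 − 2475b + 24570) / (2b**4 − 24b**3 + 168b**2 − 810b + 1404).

(−5b**2 − 65b − 210)/(2b − 12)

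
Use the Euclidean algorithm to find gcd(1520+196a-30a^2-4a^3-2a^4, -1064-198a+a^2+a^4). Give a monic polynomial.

Euclidean algorithm in ℚ[a]:
  -2a^4-4a^3-30a^2+196a+1520 = (-2)(a^4+a^2-198a-1064) + (-4a^3-28a^2-200a-608)
  a^4+a^2-198a-1064 = (-(1/4)a+7/4)(-4a^3-28a^2-200a-608) + (0)
Last nonzero remainder: -4a^3-28a^2-200a-608. Dividing through by -4 gives the monic gcd a^3+7a^2+50a+152.

152+50a+7a^2+a^3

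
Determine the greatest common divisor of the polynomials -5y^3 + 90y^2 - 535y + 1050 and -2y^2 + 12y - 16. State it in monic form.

1

Repeated division with remainder:
  -5y^3 + 90y^2 - 535y + 1050 = ((5/2)y - 30)(-2y^2 + 12y - 16) + (-135y + 570)
  -2y^2 + 12y - 16 = ((2/135)y - 32/1215)(-135y + 570) + (-80/81)
  -135y + 570 = ((2187/16)y - 4617/8)(-80/81) + (0)
The last nonzero remainder is the constant -80/81, so the polynomials are coprime and gcd = 1.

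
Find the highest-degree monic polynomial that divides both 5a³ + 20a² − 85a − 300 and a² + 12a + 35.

Apply the Euclidean algorithm:
  5a³ + 20a² − 85a − 300 = (5a − 40)(a² + 12a + 35) + (220a + 1100)
  a² + 12a + 35 = ((1/220)a + 7/220)(220a + 1100) + (0)
Last nonzero remainder: 220a + 1100. Dividing through by 220 gives the monic gcd a + 5.

a + 5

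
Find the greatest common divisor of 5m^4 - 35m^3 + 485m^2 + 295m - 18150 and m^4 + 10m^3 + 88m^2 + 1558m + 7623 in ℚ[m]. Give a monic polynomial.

Euclidean algorithm in ℚ[m]:
  5m^4 - 35m^3 + 485m^2 + 295m - 18150 = (5)(m^4 + 10m^3 + 88m^2 + 1558m + 7623) + (-85m^3 + 45m^2 - 7495m - 56265)
  m^4 + 10m^3 + 88m^2 + 1558m + 7623 = (-(1/85)m - 179/1445)(-85m^3 + 45m^2 - 7495m - 56265) + ((1560/289)m^2 - (9360/289)m + 188760/289)
  -85m^3 + 45m^2 - 7495m - 56265 = (-(4913/312)m - 8959/104)((1560/289)m^2 - (9360/289)m + 188760/289) + (0)
Last nonzero remainder: (1560/289)m^2 - (9360/289)m + 188760/289. Dividing through by 1560/289 gives the monic gcd m^2 - 6m + 121.

m^2 - 6m + 121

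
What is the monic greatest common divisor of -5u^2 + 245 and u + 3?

1

Apply the Euclidean algorithm:
  -5u^2 + 245 = (-5u + 15)(u + 3) + (200)
  u + 3 = ((1/200)u + 3/200)(200) + (0)
The last nonzero remainder is the constant 200, so the polynomials are coprime and gcd = 1.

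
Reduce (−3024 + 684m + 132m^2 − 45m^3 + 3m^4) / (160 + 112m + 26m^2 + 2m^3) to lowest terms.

(−756 + 360m − 57m^2 + 3m^3)/(40 + 18m + 2m^2)

Repeated division with remainder:
  3m^4 − 45m^3 + 132m^2 + 684m − 3024 = ((3/2)m − 42)(2m^3 + 26m^2 + 112m + 160) + (1056m^2 + 5148m + 3696)
  2m^3 + 26m^2 + 112m + 160 = ((1/528)m + 65/4224)(1056m^2 + 5148m + 3696) + ((825/32)m + 825/8)
  1056m^2 + 5148m + 3696 = ((1024/25)m + 896/25)((825/32)m + 825/8) + (0)
Last nonzero remainder: (825/32)m + 825/8. Dividing through by 825/32 gives the monic gcd m + 4.
Cancel m + 4 from numerator and denominator to get the reduced form.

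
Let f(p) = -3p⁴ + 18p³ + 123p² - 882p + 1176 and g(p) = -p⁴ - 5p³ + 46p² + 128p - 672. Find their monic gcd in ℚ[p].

p² + 3p - 28

Euclidean algorithm in ℚ[p]:
  -3p⁴ + 18p³ + 123p² - 882p + 1176 = (3)(-p⁴ - 5p³ + 46p² + 128p - 672) + (33p³ - 15p² - 1266p + 3192)
  -p⁴ - 5p³ + 46p² + 128p - 672 = (-(1/33)p - 20/121)(33p³ - 15p² - 1266p + 3192) + ((624/121)p² + (1872/121)p - 17472/121)
  33p³ - 15p² - 1266p + 3192 = ((1331/208)p - 2299/104)((624/121)p² + (1872/121)p - 17472/121) + (0)
Last nonzero remainder: (624/121)p² + (1872/121)p - 17472/121. Dividing through by 624/121 gives the monic gcd p² + 3p - 28.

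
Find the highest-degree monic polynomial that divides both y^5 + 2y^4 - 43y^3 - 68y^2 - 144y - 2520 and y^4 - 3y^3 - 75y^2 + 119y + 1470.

Apply the Euclidean algorithm:
  y^5 + 2y^4 - 43y^3 - 68y^2 - 144y - 2520 = (y + 5)(y^4 - 3y^3 - 75y^2 + 119y + 1470) + (47y^3 + 188y^2 - 2209y - 9870)
  y^4 - 3y^3 - 75y^2 + 119y + 1470 = ((1/47)y - 7/47)(47y^3 + 188y^2 - 2209y - 9870) + (0)
Last nonzero remainder: 47y^3 + 188y^2 - 2209y - 9870. Dividing through by 47 gives the monic gcd y^3 + 4y^2 - 47y - 210.

y^3 + 4y^2 - 47y - 210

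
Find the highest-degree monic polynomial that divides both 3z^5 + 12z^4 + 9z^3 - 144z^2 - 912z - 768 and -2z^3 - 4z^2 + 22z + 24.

z^2 + 5z + 4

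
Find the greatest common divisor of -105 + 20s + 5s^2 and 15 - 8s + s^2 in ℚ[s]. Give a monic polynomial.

-3 + s

By polynomial division,
  5s^2 + 20s - 105 = (5)(s^2 - 8s + 15) + (60s - 180)
  s^2 - 8s + 15 = ((1/60)s - 1/12)(60s - 180) + (0)
Last nonzero remainder: 60s - 180. Dividing through by 60 gives the monic gcd s - 3.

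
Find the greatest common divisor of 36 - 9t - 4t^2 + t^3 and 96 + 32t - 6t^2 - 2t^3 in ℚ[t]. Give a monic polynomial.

-12 - t + t^2

Apply the Euclidean algorithm:
  t^3 - 4t^2 - 9t + 36 = (-1/2)(-2t^3 - 6t^2 + 32t + 96) + (-7t^2 + 7t + 84)
  -2t^3 - 6t^2 + 32t + 96 = ((2/7)t + 8/7)(-7t^2 + 7t + 84) + (0)
Last nonzero remainder: -7t^2 + 7t + 84. Dividing through by -7 gives the monic gcd t^2 - t - 12.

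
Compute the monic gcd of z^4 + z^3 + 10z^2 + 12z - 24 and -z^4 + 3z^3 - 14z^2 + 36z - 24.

z^3 - z^2 + 12z - 12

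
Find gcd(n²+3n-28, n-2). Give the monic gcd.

1

By polynomial division,
  n²+3n-28 = (n+5)(n-2) + (-18)
  n-2 = (-(1/18)n+1/9)(-18) + (0)
The last nonzero remainder is the constant -18, so the polynomials are coprime and gcd = 1.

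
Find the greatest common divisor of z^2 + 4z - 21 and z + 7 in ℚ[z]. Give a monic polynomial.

z + 7

Apply the Euclidean algorithm:
  z^2 + 4z - 21 = (z - 3)(z + 7) + (0)
The last nonzero remainder z + 7 is already monic.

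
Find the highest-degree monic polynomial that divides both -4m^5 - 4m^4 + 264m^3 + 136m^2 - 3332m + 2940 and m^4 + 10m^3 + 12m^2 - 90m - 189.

m^2 + 4m - 21

By polynomial division,
  -4m^5 - 4m^4 + 264m^3 + 136m^2 - 3332m + 2940 = (-4m + 36)(m^4 + 10m^3 + 12m^2 - 90m - 189) + (-48m^3 - 656m^2 - 848m + 9744)
  m^4 + 10m^3 + 12m^2 - 90m - 189 = (-(1/48)m + 11/144)(-48m^3 - 656m^2 - 848m + 9744) + ((400/9)m^2 + (1600/9)m - 2800/3)
  -48m^3 - 656m^2 - 848m + 9744 = (-(27/25)m - 261/25)((400/9)m^2 + (1600/9)m - 2800/3) + (0)
Last nonzero remainder: (400/9)m^2 + (1600/9)m - 2800/3. Dividing through by 400/9 gives the monic gcd m^2 + 4m - 21.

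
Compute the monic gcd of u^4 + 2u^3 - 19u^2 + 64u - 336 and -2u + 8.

u - 4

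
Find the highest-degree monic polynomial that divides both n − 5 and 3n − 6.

1

By polynomial division,
  n − 5 = (1/3)(3n − 6) + (−3)
  3n − 6 = (−n + 2)(−3) + (0)
The last nonzero remainder is the constant −3, so the polynomials are coprime and gcd = 1.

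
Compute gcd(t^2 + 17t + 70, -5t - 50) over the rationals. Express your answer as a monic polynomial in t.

Apply the Euclidean algorithm:
  t^2 + 17t + 70 = (-(1/5)t - 7/5)(-5t - 50) + (0)
Last nonzero remainder: -5t - 50. Dividing through by -5 gives the monic gcd t + 10.

t + 10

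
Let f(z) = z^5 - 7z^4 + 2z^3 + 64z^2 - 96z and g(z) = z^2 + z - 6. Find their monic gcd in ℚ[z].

By polynomial division,
  z^5 - 7z^4 + 2z^3 + 64z^2 - 96z = (z^3 - 8z^2 + 16z)(z^2 + z - 6) + (0)
The last nonzero remainder z^2 + z - 6 is already monic.

z^2 + z - 6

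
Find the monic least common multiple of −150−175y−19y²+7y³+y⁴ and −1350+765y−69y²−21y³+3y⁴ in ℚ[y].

Repeated division with remainder:
  y⁴+7y³−19y²−175y−150 = (1/3)(3y⁴−21y³−69y²+765y−1350) + (14y³+4y²−430y+300)
  3y⁴−21y³−69y²+765y−1350 = ((3/14)y−153/98)(14y³+4y²−430y+300) + ((1440/49)y²+(1440/49)y−43200/49)
  14y³+4y²−430y+300 = ((343/720)y−49/144)((1440/49)y²+(1440/49)y−43200/49) + (0)
Last nonzero remainder: (1440/49)y²+(1440/49)y−43200/49. Dividing through by 1440/49 gives the monic gcd y²+y−30.
Then lcm(f, g) = f·g / gcd(f, g); expanding and making the result monic gives the answer.

−2250−1425y+965y²+82y³−60y⁴−y⁵+y⁶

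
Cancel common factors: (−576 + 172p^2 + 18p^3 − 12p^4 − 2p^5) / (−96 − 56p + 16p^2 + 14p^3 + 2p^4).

(12 − p − p^2)/(2 + p)

Repeated division with remainder:
  −2p^5 − 12p^4 + 18p^3 + 172p^2 − 576 = (−p + 1)(2p^4 + 14p^3 + 16p^2 − 56p − 96) + (20p^3 + 100p^2 − 40p − 480)
  2p^4 + 14p^3 + 16p^2 − 56p − 96 = ((1/10)p + 1/5)(20p^3 + 100p^2 − 40p − 480) + (0)
Last nonzero remainder: 20p^3 + 100p^2 − 40p − 480. Dividing through by 20 gives the monic gcd p^3 + 5p^2 − 2p − 24.
Cancel p^3 + 5p^2 − 2p − 24 from numerator and denominator to get the reduced form.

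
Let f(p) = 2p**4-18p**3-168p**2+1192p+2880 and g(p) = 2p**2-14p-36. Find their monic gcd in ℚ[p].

Euclidean algorithm in ℚ[p]:
  2p**4-18p**3-168p**2+1192p+2880 = (p**2-2p-80)(2p**2-14p-36) + (0)
Last nonzero remainder: 2p**2-14p-36. Dividing through by 2 gives the monic gcd p**2-7p-18.

p**2-7p-18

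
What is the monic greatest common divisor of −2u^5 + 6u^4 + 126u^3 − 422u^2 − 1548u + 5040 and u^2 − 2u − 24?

u^2 − 2u − 24

Repeated division with remainder:
  −2u^5 + 6u^4 + 126u^3 − 422u^2 − 1548u + 5040 = (−2u^3 + 2u^2 + 82u − 210)(u^2 − 2u − 24) + (0)
The last nonzero remainder u^2 − 2u − 24 is already monic.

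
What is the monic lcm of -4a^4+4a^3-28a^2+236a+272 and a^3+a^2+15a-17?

a^5-2a^4+8a^3-66a^2-9a+68

Euclidean algorithm in ℚ[a]:
  -4a^4+4a^3-28a^2+236a+272 = (-4a+8)(a^3+a^2+15a-17) + (24a^2+48a+408)
  a^3+a^2+15a-17 = ((1/24)a-1/24)(24a^2+48a+408) + (0)
Last nonzero remainder: 24a^2+48a+408. Dividing through by 24 gives the monic gcd a^2+2a+17.
Then lcm(f, g) = f·g / gcd(f, g); expanding and making the result monic gives the answer.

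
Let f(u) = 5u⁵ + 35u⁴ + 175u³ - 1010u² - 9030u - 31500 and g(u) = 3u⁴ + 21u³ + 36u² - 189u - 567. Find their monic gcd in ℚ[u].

u² + 7u + 21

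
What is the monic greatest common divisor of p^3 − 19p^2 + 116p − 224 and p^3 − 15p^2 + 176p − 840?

Repeated division with remainder:
  p^3 − 19p^2 + 116p − 224 = (p^3 − 15p^2 + 176p − 840) + (−4p^2 − 60p + 616)
  p^3 − 15p^2 + 176p − 840 = (−(1/4)p + 15/2)(−4p^2 − 60p + 616) + (780p − 5460)
  −4p^2 − 60p + 616 = (−(1/195)p − 22/195)(780p − 5460) + (0)
Last nonzero remainder: 780p − 5460. Dividing through by 780 gives the monic gcd p − 7.

p − 7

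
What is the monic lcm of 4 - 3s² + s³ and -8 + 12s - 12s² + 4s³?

Apply the Euclidean algorithm:
  s³ - 3s² + 4 = (1/4)(4s³ - 12s² + 12s - 8) + (-3s + 6)
  4s³ - 12s² + 12s - 8 = (-(4/3)s² + (4/3)s - 4/3)(-3s + 6) + (0)
Last nonzero remainder: -3s + 6. Dividing through by -3 gives the monic gcd s - 2.
Then lcm(f, g) = f·g / gcd(f, g); expanding and making the result monic gives the answer.

4 - 4s + s² + 4s³ - 4s⁴ + s⁵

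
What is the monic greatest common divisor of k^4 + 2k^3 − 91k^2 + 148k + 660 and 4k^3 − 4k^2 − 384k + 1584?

By polynomial division,
  k^4 + 2k^3 − 91k^2 + 148k + 660 = ((1/4)k + 3/4)(4k^3 − 4k^2 − 384k + 1584) + (8k^2 + 40k − 528)
  4k^3 − 4k^2 − 384k + 1584 = ((1/2)k − 3)(8k^2 + 40k − 528) + (0)
Last nonzero remainder: 8k^2 + 40k − 528. Dividing through by 8 gives the monic gcd k^2 + 5k − 66.

k^2 + 5k − 66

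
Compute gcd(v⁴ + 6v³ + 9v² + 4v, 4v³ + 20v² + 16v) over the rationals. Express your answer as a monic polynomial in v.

Euclidean algorithm in ℚ[v]:
  v⁴ + 6v³ + 9v² + 4v = ((1/4)v + 1/4)(4v³ + 20v² + 16v) + (0)
Last nonzero remainder: 4v³ + 20v² + 16v. Dividing through by 4 gives the monic gcd v³ + 5v² + 4v.

v³ + 5v² + 4v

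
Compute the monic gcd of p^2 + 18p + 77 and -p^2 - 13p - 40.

1

Repeated division with remainder:
  p^2 + 18p + 77 = (-1)(-p^2 - 13p - 40) + (5p + 37)
  -p^2 - 13p - 40 = (-(1/5)p - 28/25)(5p + 37) + (36/25)
  5p + 37 = ((125/36)p + 925/36)(36/25) + (0)
The last nonzero remainder is the constant 36/25, so the polynomials are coprime and gcd = 1.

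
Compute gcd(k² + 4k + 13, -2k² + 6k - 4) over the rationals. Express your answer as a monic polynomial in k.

By polynomial division,
  k² + 4k + 13 = (-1/2)(-2k² + 6k - 4) + (7k + 11)
  -2k² + 6k - 4 = (-(2/7)k + 64/49)(7k + 11) + (-900/49)
  7k + 11 = (-(343/900)k - 539/900)(-900/49) + (0)
The last nonzero remainder is the constant -900/49, so the polynomials are coprime and gcd = 1.

1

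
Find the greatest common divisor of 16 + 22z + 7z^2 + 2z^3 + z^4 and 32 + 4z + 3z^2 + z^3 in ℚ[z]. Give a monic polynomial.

8 − z + z^2

Apply the Euclidean algorithm:
  z^4 + 2z^3 + 7z^2 + 22z + 16 = (z − 1)(z^3 + 3z^2 + 4z + 32) + (6z^2 − 6z + 48)
  z^3 + 3z^2 + 4z + 32 = ((1/6)z + 2/3)(6z^2 − 6z + 48) + (0)
Last nonzero remainder: 6z^2 − 6z + 48. Dividing through by 6 gives the monic gcd z^2 − z + 8.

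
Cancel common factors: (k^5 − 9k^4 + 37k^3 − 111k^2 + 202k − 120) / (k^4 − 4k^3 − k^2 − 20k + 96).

(k^3 − 2k^2 + 11k − 10)/(k^2 + 3k + 8)

By polynomial division,
  k^5 − 9k^4 + 37k^3 − 111k^2 + 202k − 120 = (k − 5)(k^4 − 4k^3 − k^2 − 20k + 96) + (18k^3 − 96k^2 + 6k + 360)
  k^4 − 4k^3 − k^2 − 20k + 96 = ((1/18)k + 2/27)(18k^3 − 96k^2 + 6k + 360) + ((52/9)k^2 − (364/9)k + 208/3)
  18k^3 − 96k^2 + 6k + 360 = ((81/26)k + 135/26)((52/9)k^2 − (364/9)k + 208/3) + (0)
Last nonzero remainder: (52/9)k^2 − (364/9)k + 208/3. Dividing through by 52/9 gives the monic gcd k^2 − 7k + 12.
Cancel k^2 − 7k + 12 from numerator and denominator to get the reduced form.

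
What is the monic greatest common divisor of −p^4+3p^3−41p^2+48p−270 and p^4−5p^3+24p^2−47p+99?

Apply the Euclidean algorithm:
  −p^4+3p^3−41p^2+48p−270 = (−1)(p^4−5p^3+24p^2−47p+99) + (−2p^3−17p^2+p−171)
  p^4−5p^3+24p^2−47p+99 = (−(1/2)p+27/4)(−2p^3−17p^2+p−171) + ((557/4)p^2−(557/4)p+5013/4)
  −2p^3−17p^2+p−171 = (−(8/557)p−76/557)((557/4)p^2−(557/4)p+5013/4) + (0)
Last nonzero remainder: (557/4)p^2−(557/4)p+5013/4. Dividing through by 557/4 gives the monic gcd p^2−p+9.

p^2−p+9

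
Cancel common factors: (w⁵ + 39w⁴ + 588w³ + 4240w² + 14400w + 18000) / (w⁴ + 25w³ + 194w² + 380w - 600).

Apply the Euclidean algorithm:
  w⁵ + 39w⁴ + 588w³ + 4240w² + 14400w + 18000 = (w + 14)(w⁴ + 25w³ + 194w² + 380w - 600) + (44w³ + 1144w² + 9680w + 26400)
  w⁴ + 25w³ + 194w² + 380w - 600 = ((1/44)w - 1/44)(44w³ + 1144w² + 9680w + 26400) + (0)
Last nonzero remainder: 44w³ + 1144w² + 9680w + 26400. Dividing through by 44 gives the monic gcd w³ + 26w² + 220w + 600.
Cancel w³ + 26w² + 220w + 600 from numerator and denominator to get the reduced form.

(w² + 13w + 30)/(w - 1)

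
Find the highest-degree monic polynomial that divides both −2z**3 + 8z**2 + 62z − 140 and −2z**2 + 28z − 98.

z − 7

Euclidean algorithm in ℚ[z]:
  −2z**3 + 8z**2 + 62z − 140 = (z + 10)(−2z**2 + 28z − 98) + (−120z + 840)
  −2z**2 + 28z − 98 = ((1/60)z − 7/60)(−120z + 840) + (0)
Last nonzero remainder: −120z + 840. Dividing through by −120 gives the monic gcd z − 7.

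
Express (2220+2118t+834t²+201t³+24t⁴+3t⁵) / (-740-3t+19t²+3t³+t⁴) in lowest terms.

(60+54t+18t²+3t³)/(-20+t+t²)

Repeated division with remainder:
  3t⁵+24t⁴+201t³+834t²+2118t+2220 = (3t+15)(t⁴+3t³+19t²-3t-740) + (99t³+558t²+4383t+13320)
  t⁴+3t³+19t²-3t-740 = ((1/99)t-29/1089)(99t³+558t²+4383t+13320) + (-(1260/121)t²-(2520/121)t-46620/121)
  99t³+558t²+4383t+13320 = (-(1331/140)t-242/7)(-(1260/121)t²-(2520/121)t-46620/121) + (0)
Last nonzero remainder: -(1260/121)t²-(2520/121)t-46620/121. Dividing through by -1260/121 gives the monic gcd t²+2t+37.
Cancel t²+2t+37 from numerator and denominator to get the reduced form.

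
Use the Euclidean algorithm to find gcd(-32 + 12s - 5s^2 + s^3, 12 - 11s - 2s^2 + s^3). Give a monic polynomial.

-4 + s

By polynomial division,
  s^3 - 5s^2 + 12s - 32 = (s^3 - 2s^2 - 11s + 12) + (-3s^2 + 23s - 44)
  s^3 - 2s^2 - 11s + 12 = (-(1/3)s - 17/9)(-3s^2 + 23s - 44) + ((160/9)s - 640/9)
  -3s^2 + 23s - 44 = (-(27/160)s + 99/160)((160/9)s - 640/9) + (0)
Last nonzero remainder: (160/9)s - 640/9. Dividing through by 160/9 gives the monic gcd s - 4.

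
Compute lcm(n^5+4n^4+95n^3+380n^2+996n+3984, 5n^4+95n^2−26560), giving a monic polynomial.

Euclidean algorithm in ℚ[n]:
  n^5+4n^4+95n^3+380n^2+996n+3984 = ((1/5)n+4/5)(5n^4+95n^2−26560) + (76n^3+304n^2+6308n+25232)
  5n^4+95n^2−26560 = ((5/76)n−5/19)(76n^3+304n^2+6308n+25232) + (−240n^2−19920)
  76n^3+304n^2+6308n+25232 = (−(19/60)n−19/15)(−240n^2−19920) + (0)
Last nonzero remainder: −240n^2−19920. Dividing through by −240 gives the monic gcd n^2+83.
Then lcm(f, g) = f·g / gcd(f, g); expanding and making the result monic gives the answer.

n^7+4n^6+31n^5+124n^4−5084n^3−20336n^2−63744n−254976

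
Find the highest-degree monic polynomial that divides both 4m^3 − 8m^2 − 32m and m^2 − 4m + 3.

1

By polynomial division,
  4m^3 − 8m^2 − 32m = (4m + 8)(m^2 − 4m + 3) + (−12m − 24)
  m^2 − 4m + 3 = (−(1/12)m + 1/2)(−12m − 24) + (15)
  −12m − 24 = (−(4/5)m − 8/5)(15) + (0)
The last nonzero remainder is the constant 15, so the polynomials are coprime and gcd = 1.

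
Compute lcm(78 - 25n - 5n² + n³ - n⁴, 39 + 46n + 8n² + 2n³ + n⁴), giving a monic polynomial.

Euclidean algorithm in ℚ[n]:
  -n⁴ + n³ - 5n² - 25n + 78 = (-1)(n⁴ + 2n³ + 8n² + 46n + 39) + (3n³ + 3n² + 21n + 117)
  n⁴ + 2n³ + 8n² + 46n + 39 = ((1/3)n + 1/3)(3n³ + 3n² + 21n + 117) + (0)
Last nonzero remainder: 3n³ + 3n² + 21n + 117. Dividing through by 3 gives the monic gcd n³ + n² + 7n + 39.
Then lcm(f, g) = f·g / gcd(f, g); expanding and making the result monic gives the answer.

-78 - 53n + 30n² + 4n³ + n⁵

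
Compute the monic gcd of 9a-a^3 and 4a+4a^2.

a

Euclidean algorithm in ℚ[a]:
  -a^3+9a = (-(1/4)a+1/4)(4a^2+4a) + (8a)
  4a^2+4a = ((1/2)a+1/2)(8a) + (0)
Last nonzero remainder: 8a. Dividing through by 8 gives the monic gcd a.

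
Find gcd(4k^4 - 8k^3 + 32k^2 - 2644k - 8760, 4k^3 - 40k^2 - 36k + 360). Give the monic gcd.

Euclidean algorithm in ℚ[k]:
  4k^4 - 8k^3 + 32k^2 - 2644k - 8760 = (k + 8)(4k^3 - 40k^2 - 36k + 360) + (388k^2 - 2716k - 11640)
  4k^3 - 40k^2 - 36k + 360 = ((1/97)k - 3/97)(388k^2 - 2716k - 11640) + (0)
Last nonzero remainder: 388k^2 - 2716k - 11640. Dividing through by 388 gives the monic gcd k^2 - 7k - 30.

k^2 - 7k - 30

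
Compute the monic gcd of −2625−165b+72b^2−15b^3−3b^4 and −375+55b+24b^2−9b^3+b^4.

Apply the Euclidean algorithm:
  −3b^4−15b^3+72b^2−165b−2625 = (−3)(b^4−9b^3+24b^2+55b−375) + (−42b^3+144b^2−3750)
  b^4−9b^3+24b^2+55b−375 = (−(1/42)b+13/98)(−42b^3+144b^2−3750) + ((240/49)b^2−(240/7)b+6000/49)
  −42b^3+144b^2−3750 = (−(343/40)b−245/8)((240/49)b^2−(240/7)b+6000/49) + (0)
Last nonzero remainder: (240/49)b^2−(240/7)b+6000/49. Dividing through by 240/49 gives the monic gcd b^2−7b+25.

25−7b+b^2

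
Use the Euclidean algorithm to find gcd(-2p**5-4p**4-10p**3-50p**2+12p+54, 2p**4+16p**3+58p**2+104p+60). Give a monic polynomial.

p**2+4p+3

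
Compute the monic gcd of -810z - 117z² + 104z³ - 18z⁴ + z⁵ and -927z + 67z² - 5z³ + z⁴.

By polynomial division,
  z⁵ - 18z⁴ + 104z³ - 117z² - 810z = (z - 13)(z⁴ - 5z³ + 67z² - 927z) + (-28z³ + 1681z² - 12861z)
  z⁴ - 5z³ + 67z² - 927z = (-(1/28)z - 1541/784)(-28z³ + 1681z² - 12861z) + ((2282841/784)z² - (20545569/784)z)
  -28z³ + 1681z² - 12861z = (-(21952/2282841)z + 1120336/2282841)((2282841/784)z² - (20545569/784)z) + (0)
Last nonzero remainder: (2282841/784)z² - (20545569/784)z. Dividing through by 2282841/784 gives the monic gcd z² - 9z.

-9z + z²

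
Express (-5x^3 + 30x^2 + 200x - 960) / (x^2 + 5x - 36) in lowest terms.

(-5x^2 + 10x + 240)/(x + 9)

By polynomial division,
  -5x^3 + 30x^2 + 200x - 960 = (-5x + 55)(x^2 + 5x - 36) + (-255x + 1020)
  x^2 + 5x - 36 = (-(1/255)x - 3/85)(-255x + 1020) + (0)
Last nonzero remainder: -255x + 1020. Dividing through by -255 gives the monic gcd x - 4.
Cancel x - 4 from numerator and denominator to get the reduced form.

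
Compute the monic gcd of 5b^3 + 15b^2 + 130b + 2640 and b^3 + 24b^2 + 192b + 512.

By polynomial division,
  5b^3 + 15b^2 + 130b + 2640 = (5)(b^3 + 24b^2 + 192b + 512) + (−105b^2 − 830b + 80)
  b^3 + 24b^2 + 192b + 512 = (−(1/105)b − 338/2205)(−105b^2 − 830b + 80) + ((28900/441)b + 231200/441)
  −105b^2 − 830b + 80 = (−(9261/5780)b + 441/2890)((28900/441)b + 231200/441) + (0)
Last nonzero remainder: (28900/441)b + 231200/441. Dividing through by 28900/441 gives the monic gcd b + 8.

b + 8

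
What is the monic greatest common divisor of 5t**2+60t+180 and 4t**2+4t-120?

By polynomial division,
  5t**2+60t+180 = (5/4)(4t**2+4t-120) + (55t+330)
  4t**2+4t-120 = ((4/55)t-4/11)(55t+330) + (0)
Last nonzero remainder: 55t+330. Dividing through by 55 gives the monic gcd t+6.

t+6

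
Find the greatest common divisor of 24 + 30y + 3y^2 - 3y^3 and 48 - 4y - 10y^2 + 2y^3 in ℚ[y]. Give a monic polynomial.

-8 - 2y + y^2

Repeated division with remainder:
  -3y^3 + 3y^2 + 30y + 24 = (-3/2)(2y^3 - 10y^2 - 4y + 48) + (-12y^2 + 24y + 96)
  2y^3 - 10y^2 - 4y + 48 = (-(1/6)y + 1/2)(-12y^2 + 24y + 96) + (0)
Last nonzero remainder: -12y^2 + 24y + 96. Dividing through by -12 gives the monic gcd y^2 - 2y - 8.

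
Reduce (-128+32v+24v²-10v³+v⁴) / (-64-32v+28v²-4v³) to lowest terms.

(8+2v-v²)/(4+4v)

Apply the Euclidean algorithm:
  v⁴-10v³+24v²+32v-128 = (-(1/4)v+3/4)(-4v³+28v²-32v-64) + (-5v²+40v-80)
  -4v³+28v²-32v-64 = ((4/5)v+4/5)(-5v²+40v-80) + (0)
Last nonzero remainder: -5v²+40v-80. Dividing through by -5 gives the monic gcd v²-8v+16.
Cancel v²-8v+16 from numerator and denominator to get the reduced form.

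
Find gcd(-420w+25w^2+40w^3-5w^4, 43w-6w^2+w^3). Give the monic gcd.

Repeated division with remainder:
  -5w^4+40w^3+25w^2-420w = (-5w+10)(w^3-6w^2+43w) + (300w^2-850w)
  w^3-6w^2+43w = ((1/300)w-19/1800)(300w^2-850w) + ((1225/36)w)
  300w^2-850w = ((432/49)w-1224/49)((1225/36)w) + (0)
Last nonzero remainder: (1225/36)w. Dividing through by 1225/36 gives the monic gcd w.

w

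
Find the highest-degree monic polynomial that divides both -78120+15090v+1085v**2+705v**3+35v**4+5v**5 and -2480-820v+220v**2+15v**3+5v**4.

Euclidean algorithm in ℚ[v]:
  5v**5+35v**4+705v**3+1085v**2+15090v-78120 = (v+4)(5v**4+15v**3+220v**2-820v-2480) + (425v**3+1025v**2+20850v-68200)
  5v**4+15v**3+220v**2-820v-2480 = ((1/85)v+2/289)(425v**3+1025v**2+20850v-68200) + (-(9360/289)v**2-(46800/289)v-580320/289)
  425v**3+1025v**2+20850v-68200 = (-(24565/1872)v+15895/468)(-(9360/289)v**2-(46800/289)v-580320/289) + (0)
Last nonzero remainder: -(9360/289)v**2-(46800/289)v-580320/289. Dividing through by -9360/289 gives the monic gcd v**2+5v+62.

62+5v+v**2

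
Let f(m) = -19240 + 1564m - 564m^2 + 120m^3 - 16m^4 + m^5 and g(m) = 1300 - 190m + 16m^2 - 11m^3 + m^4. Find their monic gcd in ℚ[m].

Repeated division with remainder:
  m^5 - 16m^4 + 120m^3 - 564m^2 + 1564m - 19240 = (m - 5)(m^4 - 11m^3 + 16m^2 - 190m + 1300) + (49m^3 - 294m^2 - 686m - 12740)
  m^4 - 11m^3 + 16m^2 - 190m + 1300 = ((1/49)m - 5/49)(49m^3 - 294m^2 - 686m - 12740) + (0)
Last nonzero remainder: 49m^3 - 294m^2 - 686m - 12740. Dividing through by 49 gives the monic gcd m^3 - 6m^2 - 14m - 260.

-260 - 14m - 6m^2 + m^3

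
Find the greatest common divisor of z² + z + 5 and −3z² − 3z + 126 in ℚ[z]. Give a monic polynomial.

1

Apply the Euclidean algorithm:
  z² + z + 5 = (−1/3)(−3z² − 3z + 126) + (47)
  −3z² − 3z + 126 = (−(3/47)z² − (3/47)z + 126/47)(47) + (0)
The last nonzero remainder is the constant 47, so the polynomials are coprime and gcd = 1.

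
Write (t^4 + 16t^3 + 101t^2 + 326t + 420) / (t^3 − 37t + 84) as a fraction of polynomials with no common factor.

(t^3 + 9t^2 + 38t + 60)/(t^2 − 7t + 12)

Repeated division with remainder:
  t^4 + 16t^3 + 101t^2 + 326t + 420 = (t + 16)(t^3 − 37t + 84) + (138t^2 + 834t − 924)
  t^3 − 37t + 84 = ((1/138)t − 139/3174)(138t^2 + 834t − 924) + ((3290/529)t + 23030/529)
  138t^2 + 834t − 924 = ((36501/1645)t − 34914/1645)((3290/529)t + 23030/529) + (0)
Last nonzero remainder: (3290/529)t + 23030/529. Dividing through by 3290/529 gives the monic gcd t + 7.
Cancel t + 7 from numerator and denominator to get the reduced form.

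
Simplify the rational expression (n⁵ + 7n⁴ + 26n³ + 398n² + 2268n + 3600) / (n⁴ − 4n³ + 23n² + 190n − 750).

Apply the Euclidean algorithm:
  n⁵ + 7n⁴ + 26n³ + 398n² + 2268n + 3600 = (n + 11)(n⁴ − 4n³ + 23n² + 190n − 750) + (47n³ − 45n² + 928n + 11850)
  n⁴ − 4n³ + 23n² + 190n − 750 = ((1/47)n − 143/2209)(47n³ − 45n² + 928n + 11850) + ((756/2209)n² − (4536/2209)n + 37800/2209)
  47n³ − 45n² + 928n + 11850 = ((103823/756)n + 174511/252)((756/2209)n² − (4536/2209)n + 37800/2209) + (0)
Last nonzero remainder: (756/2209)n² − (4536/2209)n + 37800/2209. Dividing through by 756/2209 gives the monic gcd n² − 6n + 50.
Cancel n² − 6n + 50 from numerator and denominator to get the reduced form.

(n³ + 13n² + 54n + 72)/(n² + 2n − 15)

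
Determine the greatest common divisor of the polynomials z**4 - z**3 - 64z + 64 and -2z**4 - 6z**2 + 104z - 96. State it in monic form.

Repeated division with remainder:
  z**4 - z**3 - 64z + 64 = (-1/2)(-2z**4 - 6z**2 + 104z - 96) + (-z**3 - 3z**2 - 12z + 16)
  -2z**4 - 6z**2 + 104z - 96 = (2z - 6)(-z**3 - 3z**2 - 12z + 16) + (0)
Last nonzero remainder: -z**3 - 3z**2 - 12z + 16. Dividing through by -1 gives the monic gcd z**3 + 3z**2 + 12z - 16.

z**3 + 3z**2 + 12z - 16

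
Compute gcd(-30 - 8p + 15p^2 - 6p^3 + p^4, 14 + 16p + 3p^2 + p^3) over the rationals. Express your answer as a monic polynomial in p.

Apply the Euclidean algorithm:
  p^4 - 6p^3 + 15p^2 - 8p - 30 = (p - 9)(p^3 + 3p^2 + 16p + 14) + (26p^2 + 122p + 96)
  p^3 + 3p^2 + 16p + 14 = ((1/26)p - 11/169)(26p^2 + 122p + 96) + ((3422/169)p + 3422/169)
  26p^2 + 122p + 96 = ((2197/1711)p + 8112/1711)((3422/169)p + 3422/169) + (0)
Last nonzero remainder: (3422/169)p + 3422/169. Dividing through by 3422/169 gives the monic gcd p + 1.

1 + p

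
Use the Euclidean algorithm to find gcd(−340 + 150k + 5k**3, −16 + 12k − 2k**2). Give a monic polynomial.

Euclidean algorithm in ℚ[k]:
  5k**3 + 150k − 340 = (−(5/2)k − 15)(−2k**2 + 12k − 16) + (290k − 580)
  −2k**2 + 12k − 16 = (−(1/145)k + 4/145)(290k − 580) + (0)
Last nonzero remainder: 290k − 580. Dividing through by 290 gives the monic gcd k − 2.

−2 + k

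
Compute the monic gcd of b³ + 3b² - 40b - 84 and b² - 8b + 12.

b - 6

Repeated division with remainder:
  b³ + 3b² - 40b - 84 = (b + 11)(b² - 8b + 12) + (36b - 216)
  b² - 8b + 12 = ((1/36)b - 1/18)(36b - 216) + (0)
Last nonzero remainder: 36b - 216. Dividing through by 36 gives the monic gcd b - 6.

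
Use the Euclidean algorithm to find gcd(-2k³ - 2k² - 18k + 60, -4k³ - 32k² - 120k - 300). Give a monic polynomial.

k² + 3k + 15

Apply the Euclidean algorithm:
  -2k³ - 2k² - 18k + 60 = (1/2)(-4k³ - 32k² - 120k - 300) + (14k² + 42k + 210)
  -4k³ - 32k² - 120k - 300 = (-(2/7)k - 10/7)(14k² + 42k + 210) + (0)
Last nonzero remainder: 14k² + 42k + 210. Dividing through by 14 gives the monic gcd k² + 3k + 15.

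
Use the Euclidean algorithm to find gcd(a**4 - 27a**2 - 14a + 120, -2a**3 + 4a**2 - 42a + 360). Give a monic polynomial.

a - 5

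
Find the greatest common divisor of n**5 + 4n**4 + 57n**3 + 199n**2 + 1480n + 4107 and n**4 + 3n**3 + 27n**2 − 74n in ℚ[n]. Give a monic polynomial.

n**2 + 5n + 37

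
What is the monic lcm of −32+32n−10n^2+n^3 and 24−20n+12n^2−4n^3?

By polynomial division,
  n^3−10n^2+32n−32 = (−1/4)(−4n^3+12n^2−20n+24) + (−7n^2+27n−26)
  −4n^3+12n^2−20n+24 = ((4/7)n+24/49)(−7n^2+27n−26) + (−(900/49)n+1800/49)
  −7n^2+27n−26 = ((343/900)n−637/900)(−(900/49)n+1800/49) + (0)
Last nonzero remainder: −(900/49)n+1800/49. Dividing through by −900/49 gives the monic gcd n−2.
Then lcm(f, g) = f·g / gcd(f, g); expanding and making the result monic gives the answer.

−96+128n−94n^2+45n^3−11n^4+n^5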